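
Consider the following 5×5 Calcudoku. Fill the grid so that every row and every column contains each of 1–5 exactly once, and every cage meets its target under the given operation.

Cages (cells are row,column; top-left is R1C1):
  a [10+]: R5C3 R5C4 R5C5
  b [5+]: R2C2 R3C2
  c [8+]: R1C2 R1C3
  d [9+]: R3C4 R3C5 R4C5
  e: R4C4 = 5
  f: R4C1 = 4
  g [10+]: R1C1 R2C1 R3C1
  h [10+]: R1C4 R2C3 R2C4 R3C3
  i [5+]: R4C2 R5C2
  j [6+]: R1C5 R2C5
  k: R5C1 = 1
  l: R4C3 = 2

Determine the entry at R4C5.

Cage f is a single given cell, leaving R4C1 = 4.
Cage l is given; hence R4C3 = 2.
E is a freebie; hence R4C4 = 5.
K is a freebie, so R5C1 = 1.
In row 5, 4 can only go at R5C2, so R5C2 = 4.
Cage i needs two cells with sum 5, leaving R4C2 = 1.
Row 4 now contains 1, which forces R4C5 = 3.
In column 2, 5 can only go at R1C2, so R1C2 = 5.
Row 1 now contains 5, so R1C3 = 3.
3 is placed in column 3, so R5C3 = 5.
Row 5 now contains 5; hence R5C5 = 2.
Row 1 now contains 3, leaving R1C1 = 2.
Cage j's pair has sum 6, leaving R1C5 = 1.
Cage j's pair has sum 6, which forces R2C5 = 5.
Column 5 already has 5; hence R3C5 = 4.
2 is placed in row 5, leaving R5C4 = 3.
1 is placed in row 1, which forces R1C4 = 4.
5 is placed in row 2, which forces R2C1 = 3.
Row 2 already has 3, which forces R2C2 = 2.
Cage h has sum 10, so R2C3 = 4.
The 4 cells of cage h must have sum 10, which forces R2C4 = 1.
Cage g needs sum 10, so R3C1 = 5.
2 is placed in column 2, leaving R3C2 = 3.
Row 3 now contains 4, so R3C3 = 1.
Cage d has sum 9, so R3C4 = 2.
Completed grid: 2 5 3 4 1 / 3 2 4 1 5 / 5 3 1 2 4 / 4 1 2 5 3 / 1 4 5 3 2.

3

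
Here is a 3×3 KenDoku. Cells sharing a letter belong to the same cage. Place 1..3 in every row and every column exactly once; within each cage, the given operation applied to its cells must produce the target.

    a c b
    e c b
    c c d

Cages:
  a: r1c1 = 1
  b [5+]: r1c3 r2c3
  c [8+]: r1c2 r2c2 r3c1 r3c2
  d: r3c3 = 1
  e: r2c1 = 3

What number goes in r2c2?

A is a freebie, which forces r1c1 = 1.
Cage e is a single given cell; hence r2c1 = 3.
3 is placed in row 2, which forces r2c3 = 2.
The 4 cells of cage c must have sum 8, which forces r3c1 = 2.
D is a freebie, leaving r3c3 = 1.
Cage c has sum 8, which forces r1c2 = 2.
Column 3 already has 2, so r1c3 = 3.
2 is placed in row 2, which forces r2c2 = 1.
Row 3 already has 1; hence r3c2 = 3.
The full grid is 1 2 3 / 3 1 2 / 2 3 1.

1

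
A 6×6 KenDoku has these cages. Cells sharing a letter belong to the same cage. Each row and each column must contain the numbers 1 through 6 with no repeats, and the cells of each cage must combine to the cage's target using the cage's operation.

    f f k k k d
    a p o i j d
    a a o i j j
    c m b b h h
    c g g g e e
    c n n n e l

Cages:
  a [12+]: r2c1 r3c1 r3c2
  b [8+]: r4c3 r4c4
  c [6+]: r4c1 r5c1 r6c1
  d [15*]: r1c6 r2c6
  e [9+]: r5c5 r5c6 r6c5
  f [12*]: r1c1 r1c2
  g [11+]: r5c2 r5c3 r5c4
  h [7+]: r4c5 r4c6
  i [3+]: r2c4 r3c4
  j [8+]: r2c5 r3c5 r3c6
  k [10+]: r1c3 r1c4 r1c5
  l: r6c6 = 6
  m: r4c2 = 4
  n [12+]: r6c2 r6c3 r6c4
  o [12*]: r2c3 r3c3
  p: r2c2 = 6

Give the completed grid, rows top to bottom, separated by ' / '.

Cage p is a single given cell, so r2c2 = 6.
Cage m is given; hence r4c2 = 4.
Cage l is a single given cell, so r6c6 = 6.
The only place for 1 in column 3 is r1c3.
Row 1 needs a 2, and only r1c2 is open for it.
Cage f needs two cells with product 12, so r1c1 = 6.
The only place for 3 in row 1 is r1c6.
Column 6 already has 3, which forces r2c6 = 5.
Column 1 needs a 5, and only r3c1 is open for it.
Cage a has sum 12, which forces r2c1 = 4.
5 is placed in row 3; hence r3c2 = 3.
Column 2 now contains 3; hence r6c2 = 5.
5 is placed in column 2, so r5c2 = 1.
Row 5 needs a 5, and only r5c5 is open for it.
The 3 cells of cage k must have sum 10, which forces r1c4 = 5.
Column 5 already has 5, which forces r1c5 = 4.
Column 5 already has 5, leaving r4c5 = 6.
The two cells of cage h must have sum 7, which forces r4c6 = 1.
Cage e has sum 9, so r5c6 = 2.
Cage e needs sum 9, so r6c5 = 2.
The 3 cells of cage j must have sum 8, which forces r2c5 = 3.
Column 5 already has 6, which forces r3c5 = 1.
Column 6 now contains 2; hence r3c6 = 4.
Cage c has sum 6; hence r4c1 = 2.
Cage b's pair has sum 8; hence r4c3 = 5.
Cage b's pair has sum 8, leaving r4c4 = 3.
Row 5 now contains 2, which forces r5c1 = 3.
Cage c needs sum 6, which forces r6c1 = 1.
Column 4 already has 3, which forces r6c4 = 4.
Row 2 already has 3; hence r2c3 = 2.
The two cells of cage i must have sum 3, so r2c4 = 1.
Row 3 already has 4, leaving r3c3 = 6.
Row 3 already has 1, which forces r3c4 = 2.
Cage g has sum 11; hence r5c3 = 4.
Column 4 now contains 4; hence r5c4 = 6.
Row 6 now contains 4, which forces r6c3 = 3.

6 2 1 5 4 3 / 4 6 2 1 3 5 / 5 3 6 2 1 4 / 2 4 5 3 6 1 / 3 1 4 6 5 2 / 1 5 3 4 2 6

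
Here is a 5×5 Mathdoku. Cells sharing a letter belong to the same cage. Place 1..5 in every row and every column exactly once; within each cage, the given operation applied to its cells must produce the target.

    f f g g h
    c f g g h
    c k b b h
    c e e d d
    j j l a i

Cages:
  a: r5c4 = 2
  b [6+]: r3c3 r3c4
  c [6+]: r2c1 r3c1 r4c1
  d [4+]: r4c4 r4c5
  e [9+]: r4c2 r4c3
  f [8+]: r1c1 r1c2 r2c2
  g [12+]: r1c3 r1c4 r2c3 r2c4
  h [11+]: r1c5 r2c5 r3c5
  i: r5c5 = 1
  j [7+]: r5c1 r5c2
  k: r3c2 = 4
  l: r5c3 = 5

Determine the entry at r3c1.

3

Cage k is given; hence r3c2 = 4.
Column 2 already has 4, which forces r4c2 = 5.
5 is placed in row 4, leaving r4c3 = 4.
L is a freebie, so r5c3 = 5.
Cage a is a single given cell, leaving r5c4 = 2.
Cage i is given; hence r5c5 = 1.
The two cells of cage b must have sum 6, so r3c3 = 1.
Cage b's pair has sum 6, so r3c4 = 5.
Row 3 now contains 5, which forces r3c5 = 2.
Cage d's pair has sum 4, leaving r4c4 = 1.
1 is placed in column 5, leaving r4c5 = 3.
Cage j needs two cells with sum 7; hence r5c1 = 4.
2 is placed in row 5, leaving r5c2 = 3.
Cage f needs sum 8, so r1c1 = 5.
Row 1 now contains 5; hence r1c5 = 4.
The 3 cells of cage c must have sum 6; hence r2c1 = 1.
Row 2 already has 1, so r2c2 = 2.
Row 2 already has 2, so r2c3 = 3.
3 is placed in row 2, which forces r2c4 = 4.
Column 5 already has 4, so r2c5 = 5.
Row 3 already has 2; hence r3c1 = 3.
Row 4 now contains 3; hence r4c1 = 2.
Column 2 now contains 2, which forces r1c2 = 1.
Column 3 already has 3, which forces r1c3 = 2.
Row 1 now contains 4, leaving r1c4 = 3.
Filled in: 5 1 2 3 4 / 1 2 3 4 5 / 3 4 1 5 2 / 2 5 4 1 3 / 4 3 5 2 1.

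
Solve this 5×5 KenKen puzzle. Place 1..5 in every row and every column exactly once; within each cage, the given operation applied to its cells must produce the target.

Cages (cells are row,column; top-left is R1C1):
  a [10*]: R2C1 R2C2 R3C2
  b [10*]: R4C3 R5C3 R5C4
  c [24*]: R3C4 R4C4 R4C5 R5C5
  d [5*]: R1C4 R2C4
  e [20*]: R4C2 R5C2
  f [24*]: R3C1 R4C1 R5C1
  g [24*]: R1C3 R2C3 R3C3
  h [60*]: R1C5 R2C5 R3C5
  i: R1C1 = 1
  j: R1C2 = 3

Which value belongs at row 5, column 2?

4

I is a freebie; hence R1C1 = 1.
Cage j is given; hence R1C2 = 3.
1 is placed in row 1, which forces R1C4 = 5.
Row 1 already has 5, which forces R1C5 = 4.
5 is placed in column 4, leaving R2C4 = 1.
Column 4 already has 1, leaving R5C4 = 2.
4 is placed in row 1, which forces R1C3 = 2.
Cage a has product 10, leaving R3C2 = 1.
The 4 cells of cage c must have product 24, leaving R4C5 = 2.
Cage c has product 24, which forces R5C5 = 1.
The 3 cells of cage f must have product 24, which forces R3C1 = 2.
The 3 cells of cage b must have product 10, leaving R4C3 = 1.
Row 5 now contains 1, so R5C3 = 5.
Column 1 already has 2, which forces R2C1 = 5.
Cage a needs product 10, which forces R2C2 = 2.
Row 2 already has 5; hence R2C5 = 3.
Column 5 now contains 3, so R3C5 = 5.
The two cells of cage e must have product 20, so R4C2 = 5.
Row 5 already has 5, which forces R5C2 = 4.
Row 2 already has 3; hence R2C3 = 4.
Cage g has product 24, so R3C3 = 3.
Row 3 already has 3; hence R3C4 = 4.
Cage f needs product 24, so R4C1 = 4.
Column 4 already has 4, which forces R4C4 = 3.
4 is placed in row 5, so R5C1 = 3.
The full grid is 1 3 2 5 4 / 5 2 4 1 3 / 2 1 3 4 5 / 4 5 1 3 2 / 3 4 5 2 1.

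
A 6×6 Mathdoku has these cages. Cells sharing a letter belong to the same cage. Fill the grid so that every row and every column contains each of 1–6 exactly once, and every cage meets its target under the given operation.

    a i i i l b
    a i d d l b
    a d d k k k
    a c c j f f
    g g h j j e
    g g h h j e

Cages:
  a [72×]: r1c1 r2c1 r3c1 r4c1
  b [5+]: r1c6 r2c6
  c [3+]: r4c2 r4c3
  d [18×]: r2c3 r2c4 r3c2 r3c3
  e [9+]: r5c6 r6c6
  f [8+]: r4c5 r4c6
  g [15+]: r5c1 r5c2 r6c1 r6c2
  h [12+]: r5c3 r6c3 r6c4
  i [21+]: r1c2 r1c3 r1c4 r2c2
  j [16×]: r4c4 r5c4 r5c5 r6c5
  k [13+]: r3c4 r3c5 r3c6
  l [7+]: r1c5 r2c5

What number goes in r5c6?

The 4 cells of cage i must have sum 21, which forces r2c2 = 6.
The only place for 5 in row 2 is r2c5.
Cage l's pair has sum 7, so r1c5 = 2.
The only place for 5 in row 4 is r4c6.
Cage f's pair has sum 8; hence r4c5 = 3.
In row 3, 5 can only go at r3c4, so r3c4 = 5.
Cage k has sum 13, which forces r3c5 = 6.
The 3 cells of cage k must have sum 13, so r3c6 = 2.
Row 1 needs a 3, and only r1c1 is open for it.
The 4 cells of cage a must have product 72, so r4c1 = 6.
Row 1 needs a 1, and only r1c6 is open for it.
Column 6 now contains 1, so r2c6 = 4.
4 is placed in row 2; hence r2c1 = 1.
The 4 cells of cage a must have product 72; hence r3c1 = 4.
In row 4, 4 can only go at r4c4, so r4c4 = 4.
Column 4 now contains 4, which forces r1c4 = 6.
Column 4 now contains 4, which forces r5c4 = 1.
Cage j needs product 16, leaving r5c5 = 4.
The 4 cells of cage j must have product 16, so r6c5 = 1.
The only place for 2 in row 5 is r5c1.
The 4 cells of cage g must have sum 15, so r5c2 = 5.
2 is placed in column 1, leaving r6c1 = 5.
The 4 cells of cage g must have sum 15, leaving r6c2 = 3.
Row 6 already has 3, so r6c4 = 2.
Row 6 already has 3, which forces r6c6 = 6.
Column 2 already has 5, which forces r1c2 = 4.
Cage i needs sum 21, so r1c3 = 5.
Cage d needs product 18; hence r2c3 = 2.
2 is placed in column 4, leaving r2c4 = 3.
Column 2 already has 3; hence r3c2 = 1.
Cage d needs product 18, so r3c3 = 3.
Column 2 already has 1, leaving r4c2 = 2.
Column 3 already has 2, which forces r4c3 = 1.
The 3 cells of cage h must have sum 12; hence r5c3 = 6.
Column 6 already has 6; hence r5c6 = 3.
Row 6 now contains 6, which forces r6c3 = 4.
Filled in: 3 4 5 6 2 1 / 1 6 2 3 5 4 / 4 1 3 5 6 2 / 6 2 1 4 3 5 / 2 5 6 1 4 3 / 5 3 4 2 1 6.

3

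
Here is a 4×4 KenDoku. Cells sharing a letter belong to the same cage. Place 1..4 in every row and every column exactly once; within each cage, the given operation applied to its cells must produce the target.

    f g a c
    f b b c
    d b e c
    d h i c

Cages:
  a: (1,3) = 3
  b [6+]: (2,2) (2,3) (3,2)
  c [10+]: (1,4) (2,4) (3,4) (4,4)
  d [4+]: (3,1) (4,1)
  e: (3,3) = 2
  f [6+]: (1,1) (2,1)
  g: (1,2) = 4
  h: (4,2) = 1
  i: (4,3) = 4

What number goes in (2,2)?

Cage g is a single given cell, leaving (1,2) = 4.
Cage a is given; hence (1,3) = 3.
Cage e is given, so (3,3) = 2.
Cage h is given, leaving (4,2) = 1.
Cage i is given, so (4,3) = 4.
Row 1 now contains 4, which forces (1,1) = 2.
2 is placed in row 1, so (1,4) = 1.
Cage f's pair has sum 6; hence (2,1) = 4.
Cage b needs sum 6, so (2,2) = 2.
2 is placed in column 3, so (2,3) = 1.
2 is placed in row 2; hence (2,4) = 3.
Cage d's pair has sum 4, leaving (3,1) = 1.
Column 2 already has 1, so (3,2) = 3.
Column 4 now contains 3, leaving (3,4) = 4.
Row 4 already has 1, which forces (4,1) = 3.
Column 4 now contains 3, which forces (4,4) = 2.
The full grid is 2 4 3 1 / 4 2 1 3 / 1 3 2 4 / 3 1 4 2.

2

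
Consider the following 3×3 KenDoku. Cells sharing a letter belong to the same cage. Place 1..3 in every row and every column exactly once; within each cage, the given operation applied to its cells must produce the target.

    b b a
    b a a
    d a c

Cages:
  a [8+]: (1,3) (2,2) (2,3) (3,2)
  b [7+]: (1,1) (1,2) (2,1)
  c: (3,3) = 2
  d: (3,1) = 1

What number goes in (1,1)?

3

Cage d is a single given cell, which forces (3,1) = 1.
Cage c is a single given cell, so (3,3) = 2.
1 is placed in column 1, so (1,1) = 3.
Cage b has sum 7, which forces (1,2) = 2.
The 4 cells of cage a must have sum 8, which forces (1,3) = 1.
Cage b needs sum 7, which forces (2,1) = 2.
The 4 cells of cage a must have sum 8, so (2,2) = 1.
Cage a has sum 8, leaving (2,3) = 3.
Row 3 now contains 2, leaving (3,2) = 3.
Completed grid: 3 2 1 / 2 1 3 / 1 3 2.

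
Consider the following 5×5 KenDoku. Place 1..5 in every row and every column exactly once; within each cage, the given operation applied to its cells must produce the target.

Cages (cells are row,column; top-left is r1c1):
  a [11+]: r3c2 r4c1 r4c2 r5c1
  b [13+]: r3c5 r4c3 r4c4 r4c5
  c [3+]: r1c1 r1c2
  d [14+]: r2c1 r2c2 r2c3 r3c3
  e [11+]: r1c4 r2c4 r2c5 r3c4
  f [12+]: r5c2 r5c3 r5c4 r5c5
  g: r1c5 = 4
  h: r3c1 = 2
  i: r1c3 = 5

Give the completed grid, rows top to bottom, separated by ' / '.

I is a freebie, which forces r1c3 = 5.
Cage g is given, leaving r1c5 = 4.
H is a freebie, so r3c1 = 2.
Column 1 now contains 2, which forces r1c1 = 1.
Cage c's pair has sum 3, leaving r1c2 = 2.
Row 1 now contains 2, which forces r1c4 = 3.
The only place for 3 in row 5 is r5c1.
Column 1 now contains 3, leaving r4c1 = 4.
Column 1 now contains 4, which forces r2c1 = 5.
Column 2 needs a 5, and only r5c2 is open for it.
The only place for 4 in column 2 is r2c2.
The only place for 3 in row 2 is r2c5.
The 4 cells of cage e must have sum 11, leaving r2c4 = 1.
Cage e needs sum 11, leaving r3c4 = 4.
Column 5 already has 3; hence r3c5 = 5.
The 4 cells of cage b must have sum 13; hence r4c4 = 5.
Column 4 now contains 4, which forces r5c4 = 2.
Row 5 already has 2, which forces r5c5 = 1.
Row 2 already has 1; hence r2c3 = 2.
4 is placed in row 3, which forces r3c3 = 3.
The 4 cells of cage b must have sum 13, leaving r4c3 = 1.
Column 5 already has 1, so r4c5 = 2.
Row 5 now contains 1, leaving r5c3 = 4.
3 is placed in row 3, so r3c2 = 1.
Row 4 now contains 1; hence r4c2 = 3.

1 2 5 3 4 / 5 4 2 1 3 / 2 1 3 4 5 / 4 3 1 5 2 / 3 5 4 2 1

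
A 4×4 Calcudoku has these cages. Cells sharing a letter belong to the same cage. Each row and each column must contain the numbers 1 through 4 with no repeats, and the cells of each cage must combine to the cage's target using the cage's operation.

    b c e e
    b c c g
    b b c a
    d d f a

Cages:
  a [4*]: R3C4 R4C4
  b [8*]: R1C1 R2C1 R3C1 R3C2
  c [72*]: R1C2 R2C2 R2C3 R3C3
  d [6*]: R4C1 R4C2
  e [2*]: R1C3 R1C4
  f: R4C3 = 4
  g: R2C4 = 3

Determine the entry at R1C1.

4

Cage g is a single given cell, leaving R2C4 = 3.
Cage b has product 8, leaving R3C2 = 1.
Row 3 now contains 1, leaving R3C4 = 4.
Cage f is a single given cell; hence R4C3 = 4.
Column 4 now contains 4, which forces R4C4 = 1.
Cage c needs product 72, which forces R1C2 = 3.
Cage e's pair has product 2, which forces R1C3 = 1.
Column 4 already has 1; hence R1C4 = 2.
Cage c has product 72, so R2C2 = 4.
Column 3 now contains 4, which forces R2C3 = 2.
Row 3 already has 4, which forces R3C1 = 2.
Cage c needs product 72; hence R3C3 = 3.
Column 1 already has 2, leaving R4C1 = 3.
Column 2 now contains 3, so R4C2 = 2.
Row 1 now contains 1; hence R1C1 = 4.
Row 2 already has 4, leaving R2C1 = 1.
Filled in: 4 3 1 2 / 1 4 2 3 / 2 1 3 4 / 3 2 4 1.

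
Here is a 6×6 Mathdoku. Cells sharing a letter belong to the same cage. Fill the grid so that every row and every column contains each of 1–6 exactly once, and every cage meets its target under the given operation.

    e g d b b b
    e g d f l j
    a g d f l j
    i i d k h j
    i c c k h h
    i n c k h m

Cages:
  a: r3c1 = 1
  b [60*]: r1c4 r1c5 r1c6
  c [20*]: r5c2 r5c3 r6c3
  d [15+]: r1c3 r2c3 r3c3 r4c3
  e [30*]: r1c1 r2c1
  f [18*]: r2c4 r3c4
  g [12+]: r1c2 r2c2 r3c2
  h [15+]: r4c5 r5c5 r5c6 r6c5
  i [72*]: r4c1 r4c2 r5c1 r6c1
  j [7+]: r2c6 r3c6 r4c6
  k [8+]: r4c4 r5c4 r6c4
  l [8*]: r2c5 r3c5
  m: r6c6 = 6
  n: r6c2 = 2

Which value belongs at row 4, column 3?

Cage a is given, which forces r3c1 = 1.
Cage n is given, leaving r6c2 = 2.
Cage m is given, which forces r6c6 = 6.
The 4 cells of cage i must have product 72, which forces r4c2 = 3.
In row 5, 6 can only go at r5c5, so r5c5 = 6.
In row 1, 2 can only go at r1c3, so r1c3 = 2.
In row 1, 1 can only go at r1c2, so r1c2 = 1.
The only place for 6 in row 1 is r1c1.
6 is placed in column 1, leaving r2c1 = 5.
Row 2 now contains 5, which forces r2c2 = 6.
Row 2 already has 6; hence r2c4 = 3.
6 is placed in column 2, so r3c2 = 5.
Column 4 now contains 3, which forces r3c4 = 6.
Column 2 already has 5, leaving r5c2 = 4.
Row 2 already has 3; hence r2c3 = 4.
4 is placed in row 2, leaving r2c5 = 2.
Row 2 now contains 2, leaving r2c6 = 1.
Row 3 already has 6, leaving r3c3 = 3.
Column 5 now contains 2, leaving r3c5 = 4.
Row 3 already has 4, leaving r3c6 = 2.
The 4 cells of cage d must have sum 15, leaving r4c3 = 6.
Column 6 already has 2; hence r4c6 = 4.
The 3 cells of cage b must have product 60, which forces r1c4 = 4.
Row 4 now contains 4; hence r4c1 = 2.
Cage i needs product 72, which forces r5c1 = 3.
Row 5 now contains 3, so r5c6 = 5.
The 4 cells of cage i must have product 72, which forces r6c1 = 4.
The 3 cells of cage b must have product 60, so r1c5 = 5.
5 is placed in column 6; hence r1c6 = 3.
Cage h has sum 15, so r4c5 = 1.
Row 5 now contains 5, leaving r5c3 = 1.
Cage k has sum 8; hence r5c4 = 2.
The 3 cells of cage c must have product 20, which forces r6c3 = 5.
5 is placed in row 6, so r6c4 = 1.
Cage h has sum 15, which forces r6c5 = 3.
1 is placed in row 4, leaving r4c4 = 5.
Completed grid: 6 1 2 4 5 3 / 5 6 4 3 2 1 / 1 5 3 6 4 2 / 2 3 6 5 1 4 / 3 4 1 2 6 5 / 4 2 5 1 3 6.

6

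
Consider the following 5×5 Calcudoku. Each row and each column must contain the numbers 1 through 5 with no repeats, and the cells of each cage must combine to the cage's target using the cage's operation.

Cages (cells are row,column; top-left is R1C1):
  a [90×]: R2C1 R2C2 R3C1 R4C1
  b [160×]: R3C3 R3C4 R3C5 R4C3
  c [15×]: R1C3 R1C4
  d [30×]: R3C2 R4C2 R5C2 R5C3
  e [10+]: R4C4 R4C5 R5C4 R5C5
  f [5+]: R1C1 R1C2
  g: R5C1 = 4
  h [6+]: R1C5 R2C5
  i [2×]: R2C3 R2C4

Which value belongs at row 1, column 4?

The 4 cells of cage a must have product 90, which forces R2C2 = 3.
Cage b needs product 160, leaving R4C3 = 4.
Cage g is a single given cell, so R5C1 = 4.
The 4 cells of cage d must have product 30, so R5C3 = 3.
Column 3 already has 3, so R1C3 = 5.
Cage c's pair has product 15; hence R1C4 = 3.
5 is placed in column 3, leaving R3C3 = 2.
Row 1 now contains 3, so R1C1 = 1.
The two cells of cage f must have sum 5, leaving R1C2 = 4.
4 is placed in row 1, which forces R1C5 = 2.
Column 3 now contains 2, which forces R2C3 = 1.
Cage i's pair has product 2; hence R2C4 = 2.
Row 2 already has 2, so R2C1 = 5.
Cage h needs two cells with sum 6; hence R2C5 = 4.
Cage a has product 90, which forces R3C1 = 3.
Column 5 already has 4, leaving R3C5 = 5.
Cage a has product 90; hence R4C1 = 2.
Cage e needs sum 10, so R4C4 = 1.
Cage e has sum 10, which forces R4C5 = 3.
Cage e needs sum 10; hence R5C4 = 5.
Cage e has sum 10, which forces R5C5 = 1.
Row 3 now contains 5, so R3C2 = 1.
Row 3 now contains 5, so R3C4 = 4.
1 is placed in row 4; hence R4C2 = 5.
1 is placed in row 5, leaving R5C2 = 2.
Completed grid: 1 4 5 3 2 / 5 3 1 2 4 / 3 1 2 4 5 / 2 5 4 1 3 / 4 2 3 5 1.

3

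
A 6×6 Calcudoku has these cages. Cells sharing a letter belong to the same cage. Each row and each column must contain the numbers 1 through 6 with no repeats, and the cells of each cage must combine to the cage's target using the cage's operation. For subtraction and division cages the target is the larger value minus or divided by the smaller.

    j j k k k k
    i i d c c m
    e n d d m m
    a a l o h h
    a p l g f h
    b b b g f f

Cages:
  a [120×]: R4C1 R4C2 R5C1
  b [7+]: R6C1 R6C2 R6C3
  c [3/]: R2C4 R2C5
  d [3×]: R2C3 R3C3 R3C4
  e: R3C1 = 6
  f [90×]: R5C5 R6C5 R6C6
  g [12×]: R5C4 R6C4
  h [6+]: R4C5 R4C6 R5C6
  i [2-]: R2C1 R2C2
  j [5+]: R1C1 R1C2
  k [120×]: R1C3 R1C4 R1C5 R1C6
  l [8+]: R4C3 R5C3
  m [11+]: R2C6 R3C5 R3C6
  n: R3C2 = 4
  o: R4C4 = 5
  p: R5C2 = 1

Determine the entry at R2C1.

3

Cage d needs product 3; hence R2C3 = 1.
Cage e is given; hence R3C1 = 6.
Cage n is given, leaving R3C2 = 4.
Cage d needs product 3; hence R3C3 = 3.
The 3 cells of cage d must have product 3, so R3C4 = 1.
O is a freebie, so R4C4 = 5.
P is a freebie, leaving R5C2 = 1.
Column 2 already has 1, leaving R6C2 = 2.
Row 6 already has 2, leaving R6C3 = 4.
Cage j needs two cells with sum 5, which forces R1C1 = 2.
Column 2 now contains 2, which forces R1C2 = 3.
Cage m has sum 11, so R2C6 = 4.
5 is placed in row 4; hence R4C1 = 4.
5 is placed in row 4, which forces R4C2 = 6.
6 is placed in row 4, leaving R4C3 = 2.
The 3 cells of cage a must have product 120, so R5C1 = 5.
Column 3 now contains 2, leaving R5C3 = 6.
6 is placed in row 5, leaving R5C5 = 3.
Row 5 now contains 3; hence R5C6 = 2.
Row 6 now contains 4, which forces R6C1 = 1.
Column 3 now contains 6, leaving R1C3 = 5.
5 is placed in column 1, so R2C1 = 3.
6 is placed in column 2, so R2C2 = 5.
Cage m has sum 11; hence R3C5 = 2.
Column 6 already has 2; hence R3C6 = 5.
Column 5 already has 3, so R4C5 = 1.
Cage h has sum 6; hence R4C6 = 3.
2 is placed in row 5, so R5C4 = 4.
The two cells of cage g must have product 12, so R6C4 = 3.
Column 6 now contains 5, leaving R6C6 = 6.
Column 4 already has 4, which forces R1C4 = 6.
The 4 cells of cage k must have product 120, leaving R1C5 = 4.
6 is placed in column 6, which forces R1C6 = 1.
The two cells of cage c must have quotient 3, so R2C4 = 2.
Column 5 already has 2, leaving R2C5 = 6.
6 is placed in row 6, which forces R6C5 = 5.
The full grid is 2 3 5 6 4 1 / 3 5 1 2 6 4 / 6 4 3 1 2 5 / 4 6 2 5 1 3 / 5 1 6 4 3 2 / 1 2 4 3 5 6.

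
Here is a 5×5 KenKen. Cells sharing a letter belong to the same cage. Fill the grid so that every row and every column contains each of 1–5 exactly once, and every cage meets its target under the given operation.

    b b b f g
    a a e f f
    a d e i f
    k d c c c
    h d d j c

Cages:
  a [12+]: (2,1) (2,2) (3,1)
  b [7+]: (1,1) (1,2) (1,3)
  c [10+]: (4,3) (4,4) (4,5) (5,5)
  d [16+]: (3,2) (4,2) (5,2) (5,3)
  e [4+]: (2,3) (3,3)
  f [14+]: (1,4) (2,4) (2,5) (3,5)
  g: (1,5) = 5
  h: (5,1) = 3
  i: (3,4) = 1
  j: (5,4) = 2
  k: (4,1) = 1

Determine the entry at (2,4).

Cage g is given, leaving (1,5) = 5.
I is a freebie, which forces (3,4) = 1.
K is a freebie; hence (4,1) = 1.
Cage h is given, so (5,1) = 3.
Cage j is a single given cell, leaving (5,4) = 2.
Cage e's pair has sum 4, which forces (2,3) = 1.
1 is placed in row 3; hence (3,3) = 3.
Cage c needs sum 10, which forces (5,5) = 1.
Cage b needs sum 7, which forces (1,2) = 1.
Row 1 needs a 3, and only (1,4) is open for it.
Cage c needs sum 10, leaving (4,3) = 2.
Column 4 now contains 3, which forces (4,4) = 4.
Cage c needs sum 10, which forces (4,5) = 3.
Cage b needs sum 7, so (1,1) = 2.
Column 3 already has 2, which forces (1,3) = 4.
Column 4 now contains 4, which forces (2,4) = 5.
Cage d has sum 16; hence (3,2) = 2.
Row 3 now contains 2, which forces (3,5) = 4.
3 is placed in row 4, which forces (4,2) = 5.
The 4 cells of cage d must have sum 16, which forces (5,2) = 4.
Cage d needs sum 16, leaving (5,3) = 5.
5 is placed in row 2, which forces (2,1) = 4.
5 is placed in row 2; hence (2,2) = 3.
Column 5 already has 4, leaving (2,5) = 2.
Row 3 already has 4; hence (3,1) = 5.
Filled in: 2 1 4 3 5 / 4 3 1 5 2 / 5 2 3 1 4 / 1 5 2 4 3 / 3 4 5 2 1.

5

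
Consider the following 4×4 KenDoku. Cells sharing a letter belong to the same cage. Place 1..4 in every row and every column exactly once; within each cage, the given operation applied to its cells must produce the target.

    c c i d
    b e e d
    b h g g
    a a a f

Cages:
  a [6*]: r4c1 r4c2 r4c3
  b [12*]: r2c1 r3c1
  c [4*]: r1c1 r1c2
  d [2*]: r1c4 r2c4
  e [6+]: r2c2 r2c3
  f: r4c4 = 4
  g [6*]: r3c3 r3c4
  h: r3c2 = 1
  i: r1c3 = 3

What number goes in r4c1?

I is a freebie; hence r1c3 = 3.
Cage h is given, leaving r3c2 = 1.
Column 3 now contains 3, which forces r3c3 = 2.
Row 3 now contains 2; hence r3c4 = 3.
2 is placed in column 3, leaving r4c3 = 1.
F is a freebie; hence r4c4 = 4.
The two cells of cage c must have product 4, so r1c1 = 1.
Column 2 already has 1, so r1c2 = 4.
Row 1 already has 1, which forces r1c4 = 2.
Cage b's pair has product 12, which forces r2c1 = 3.
The two cells of cage e must have sum 6, leaving r2c2 = 2.
2 is placed in column 3, so r2c3 = 4.
Column 4 now contains 2, so r2c4 = 1.
Row 3 now contains 3, so r3c1 = 4.
Column 1 now contains 3; hence r4c1 = 2.
2 is placed in column 2, which forces r4c2 = 3.
Filled in: 1 4 3 2 / 3 2 4 1 / 4 1 2 3 / 2 3 1 4.

2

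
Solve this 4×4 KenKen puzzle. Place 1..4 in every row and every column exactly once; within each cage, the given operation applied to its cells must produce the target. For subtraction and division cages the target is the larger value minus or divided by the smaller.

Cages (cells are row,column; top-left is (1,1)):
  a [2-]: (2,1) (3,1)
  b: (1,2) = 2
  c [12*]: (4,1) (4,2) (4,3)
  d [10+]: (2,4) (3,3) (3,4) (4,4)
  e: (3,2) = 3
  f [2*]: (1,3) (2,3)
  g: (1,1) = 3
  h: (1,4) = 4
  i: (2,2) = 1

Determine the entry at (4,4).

Cage g is a single given cell, which forces (1,1) = 3.
Cage b is a single given cell, so (1,2) = 2.
2 is placed in row 1, which forces (1,3) = 1.
Cage h is given, leaving (1,4) = 4.
Cage i is given, so (2,2) = 1.
Column 3 already has 1; hence (2,3) = 2.
2 is placed in row 2, leaving (2,4) = 3.
E is a freebie; hence (3,2) = 3.
Row 3 now contains 3; hence (3,3) = 4.
Column 2 already has 3, leaving (4,2) = 4.
4 is placed in column 3, leaving (4,3) = 3.
2 is placed in row 2, which forces (2,1) = 4.
Cage a needs two cells with difference 2, which forces (3,1) = 2.
Row 3 now contains 2; hence (3,4) = 1.
Row 4 already has 4, leaving (4,1) = 1.
Column 4 already has 1, which forces (4,4) = 2.
Completed grid: 3 2 1 4 / 4 1 2 3 / 2 3 4 1 / 1 4 3 2.

2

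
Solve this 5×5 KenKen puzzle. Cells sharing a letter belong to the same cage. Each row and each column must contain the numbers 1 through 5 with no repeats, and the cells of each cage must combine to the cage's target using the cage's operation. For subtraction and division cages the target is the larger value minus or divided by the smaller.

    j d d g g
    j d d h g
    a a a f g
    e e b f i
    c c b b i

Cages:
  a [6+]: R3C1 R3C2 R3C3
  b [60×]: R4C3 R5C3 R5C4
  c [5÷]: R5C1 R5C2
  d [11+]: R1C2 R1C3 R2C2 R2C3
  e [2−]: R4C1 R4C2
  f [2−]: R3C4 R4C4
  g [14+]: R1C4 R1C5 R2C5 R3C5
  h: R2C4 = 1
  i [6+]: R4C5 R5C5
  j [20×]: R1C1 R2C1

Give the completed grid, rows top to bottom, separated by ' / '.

4 2 3 5 1 / 5 4 2 1 3 / 2 3 1 4 5 / 3 1 5 2 4 / 1 5 4 3 2

Cage h is a single given cell, leaving R2C4 = 1.
The only place for 2 in row 5 is R5C5.
Cage i's pair has sum 6; hence R4C5 = 4.
Cage g has sum 14, leaving R1C4 = 5.
Row 1 already has 5, so R1C1 = 4.
Cage j's pair has product 20, leaving R2C1 = 5.
Row 2 now contains 5, so R2C5 = 3.
Cage f's pair has difference 2, so R3C4 = 4.
Cage f needs two cells with difference 2, leaving R4C4 = 2.
Column 1 already has 5, which forces R5C1 = 1.
Row 5 now contains 1, leaving R5C2 = 5.
Column 4 now contains 4, so R5C4 = 3.
3 is placed in column 5, leaving R1C5 = 1.
Cage g needs sum 14, so R3C5 = 5.
Column 1 already has 1, which forces R4C1 = 3.
The two cells of cage e must have difference 2; hence R4C2 = 1.
Cage b has product 60, so R4C3 = 5.
3 is placed in row 5; hence R5C3 = 4.
The 4 cells of cage d must have sum 11, which forces R1C2 = 2.
Cage d has sum 11, which forces R1C3 = 3.
Cage d needs sum 11; hence R2C2 = 4.
Column 3 now contains 4, which forces R2C3 = 2.
3 is placed in column 1; hence R3C1 = 2.
Cage a has sum 6, which forces R3C2 = 3.
Cage a needs sum 6, leaving R3C3 = 1.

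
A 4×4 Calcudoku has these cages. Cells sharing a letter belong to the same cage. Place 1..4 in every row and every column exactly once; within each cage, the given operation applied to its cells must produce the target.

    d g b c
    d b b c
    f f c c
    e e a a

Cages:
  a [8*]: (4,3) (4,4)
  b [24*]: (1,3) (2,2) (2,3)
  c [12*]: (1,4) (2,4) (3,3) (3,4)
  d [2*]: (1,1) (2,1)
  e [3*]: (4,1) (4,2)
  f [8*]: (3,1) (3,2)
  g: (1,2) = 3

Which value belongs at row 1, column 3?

2

Cage g is a single given cell, which forces (1,2) = 3.
Column 2 now contains 3, leaving (4,2) = 1.
Cage b needs product 24; hence (2,3) = 3.
Row 4 already has 1, so (4,1) = 3.
The 4 cells of cage c must have product 12, which forces (3,4) = 3.
Row 3 needs a 1, and only (3,3) is open for it.
In column 1, 4 can only go at (3,1), so (3,1) = 4.
4 is placed in row 3, which forces (3,2) = 2.
The 3 cells of cage b must have product 24, so (1,3) = 2.
Column 2 already has 2; hence (2,2) = 4.
Row 2 now contains 4; hence (2,4) = 1.
Column 3 now contains 2, so (4,3) = 4.
4 is placed in row 4; hence (4,4) = 2.
Row 1 now contains 2; hence (1,1) = 1.
Column 4 already has 1, which forces (1,4) = 4.
1 is placed in row 2, which forces (2,1) = 2.
Filled in: 1 3 2 4 / 2 4 3 1 / 4 2 1 3 / 3 1 4 2.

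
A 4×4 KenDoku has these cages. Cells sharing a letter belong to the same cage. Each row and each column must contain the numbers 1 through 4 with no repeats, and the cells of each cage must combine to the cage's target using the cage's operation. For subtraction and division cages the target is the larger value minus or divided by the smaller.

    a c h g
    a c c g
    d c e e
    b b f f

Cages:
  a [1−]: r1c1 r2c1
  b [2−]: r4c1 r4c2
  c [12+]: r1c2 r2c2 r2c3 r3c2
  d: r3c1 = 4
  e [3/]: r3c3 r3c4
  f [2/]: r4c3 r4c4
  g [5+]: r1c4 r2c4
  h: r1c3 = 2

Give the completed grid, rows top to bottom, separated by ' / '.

H is a freebie, leaving r1c3 = 2.
Cage d is given, leaving r3c1 = 4.
Cage a needs two cells with difference 1; hence r2c1 = 2.
Cage f's pair has quotient 2, which forces r4c4 = 2.
In row 3, 2 can only go at r3c2, so r3c2 = 2.
Cage c has sum 12, leaving r1c2 = 3.
Cage c has sum 12, leaving r2c2 = 4.
The 4 cells of cage c must have sum 12, leaving r2c3 = 3.
Row 2 now contains 4, leaving r2c4 = 1.
3 is placed in column 3, so r3c3 = 1.
Column 4 already has 1, which forces r3c4 = 3.
Column 2 now contains 3, leaving r4c2 = 1.
1 is placed in column 3, so r4c3 = 4.
Row 1 now contains 3, leaving r1c1 = 1.
Column 4 already has 1, so r1c4 = 4.
Row 4 already has 1, leaving r4c1 = 3.

1 3 2 4 / 2 4 3 1 / 4 2 1 3 / 3 1 4 2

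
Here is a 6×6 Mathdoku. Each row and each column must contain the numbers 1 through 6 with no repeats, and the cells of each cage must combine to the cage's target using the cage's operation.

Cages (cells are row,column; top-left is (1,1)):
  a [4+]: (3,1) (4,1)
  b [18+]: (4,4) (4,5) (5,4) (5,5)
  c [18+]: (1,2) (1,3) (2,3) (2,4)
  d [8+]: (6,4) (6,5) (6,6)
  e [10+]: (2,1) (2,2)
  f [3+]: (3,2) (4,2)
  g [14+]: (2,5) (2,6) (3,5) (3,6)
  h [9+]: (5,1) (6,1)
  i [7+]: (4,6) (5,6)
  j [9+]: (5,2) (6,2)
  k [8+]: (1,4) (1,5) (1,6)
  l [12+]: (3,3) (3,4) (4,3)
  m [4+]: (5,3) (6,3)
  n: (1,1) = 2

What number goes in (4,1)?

Cage n is a single given cell; hence (1,1) = 2.
In row 6, 6 can only go at (6,2), so (6,2) = 6.
Cage c has sum 18; hence (1,3) = 6.
The two cells of cage e must have sum 10; hence (2,1) = 6.
Column 2 now contains 6, leaving (2,2) = 4.
Cage j needs two cells with sum 9, which forces (5,2) = 3.
Row 5 now contains 3, which forces (5,3) = 1.
1 is placed in column 3, which forces (6,3) = 3.
Column 2 already has 4, leaving (1,2) = 5.
Row 6 needs a 4, and only (6,1) is open for it.
Column 1 already has 4; hence (5,1) = 5.
In column 3, 4 can only go at (4,3), so (4,3) = 4.
The 3 cells of cage l must have sum 12; hence (3,3) = 5.
The 3 cells of cage l must have sum 12, leaving (3,4) = 3.
Column 3 already has 5; hence (2,3) = 2.
The 4 cells of cage c must have sum 18; hence (2,4) = 5.
Row 3 already has 3, so (3,1) = 1.
Row 3 now contains 1, which forces (3,2) = 2.
The two cells of cage a must have sum 4, leaving (4,1) = 3.
2 is placed in column 2, which forces (4,2) = 1.
1 is placed in row 4, so (4,6) = 5.
Cage i's pair has sum 7, which forces (5,6) = 2.
Cage d needs sum 8, leaving (6,5) = 5.
Column 6 already has 2; hence (6,6) = 1.
Cage g needs sum 14; hence (2,5) = 1.
Column 6 already has 1, which forces (2,6) = 3.
Row 6 now contains 1, which forces (6,4) = 2.
The 3 cells of cage k must have sum 8; hence (1,4) = 1.
Cage k needs sum 8, which forces (1,5) = 3.
Column 6 already has 3, leaving (1,6) = 4.
Column 6 now contains 4, which forces (3,6) = 6.
2 is placed in column 4, so (4,4) = 6.
The 4 cells of cage b must have sum 18; hence (4,5) = 2.
Cage b needs sum 18, so (5,4) = 4.
The 4 cells of cage b must have sum 18, leaving (5,5) = 6.
6 is placed in row 3, leaving (3,5) = 4.
Completed grid: 2 5 6 1 3 4 / 6 4 2 5 1 3 / 1 2 5 3 4 6 / 3 1 4 6 2 5 / 5 3 1 4 6 2 / 4 6 3 2 5 1.

3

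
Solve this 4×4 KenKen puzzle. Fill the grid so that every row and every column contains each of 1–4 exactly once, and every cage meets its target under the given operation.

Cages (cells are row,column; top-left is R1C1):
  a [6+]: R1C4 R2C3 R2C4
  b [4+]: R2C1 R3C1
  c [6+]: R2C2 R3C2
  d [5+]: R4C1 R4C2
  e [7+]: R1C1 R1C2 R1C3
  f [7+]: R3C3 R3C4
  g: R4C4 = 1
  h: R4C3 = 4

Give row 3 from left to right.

1 2 3 4

Cage h is a single given cell; hence R4C3 = 4.
Cage g is given, leaving R4C4 = 1.
The 3 cells of cage a must have sum 6, which forces R2C3 = 1.
Column 3 already has 4, so R3C3 = 3.
Cage f needs two cells with sum 7, leaving R3C4 = 4.
Column 3 now contains 1, leaving R1C3 = 2.
Row 1 now contains 2, which forces R1C4 = 3.
Row 2 already has 1, leaving R2C1 = 3.
The two cells of cage c must have sum 6; hence R2C2 = 4.
Column 4 already has 3, which forces R2C4 = 2.
3 is placed in row 3; hence R3C1 = 1.
Row 3 already has 4; hence R3C2 = 2.
Column 1 now contains 3, which forces R4C1 = 2.
2 is placed in column 2; hence R4C2 = 3.
1 is placed in column 1, leaving R1C1 = 4.
4 is placed in column 2, leaving R1C2 = 1.
Completed grid: 4 1 2 3 / 3 4 1 2 / 1 2 3 4 / 2 3 4 1.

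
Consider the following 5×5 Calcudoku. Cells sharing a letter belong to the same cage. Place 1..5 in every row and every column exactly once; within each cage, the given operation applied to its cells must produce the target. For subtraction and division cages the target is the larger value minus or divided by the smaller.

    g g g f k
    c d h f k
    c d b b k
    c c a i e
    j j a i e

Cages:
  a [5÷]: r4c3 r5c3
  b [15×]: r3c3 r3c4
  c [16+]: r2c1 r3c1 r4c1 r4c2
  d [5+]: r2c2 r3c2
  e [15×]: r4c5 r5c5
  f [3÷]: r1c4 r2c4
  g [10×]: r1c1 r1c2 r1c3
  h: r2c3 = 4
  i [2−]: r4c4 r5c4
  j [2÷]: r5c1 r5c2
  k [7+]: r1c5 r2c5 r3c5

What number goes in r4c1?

Cage h is given, leaving r2c3 = 4.
In row 1, 3 can only go at r1c4, so r1c4 = 3.
3 is placed in column 4; hence r2c4 = 1.
Row 2 now contains 1, leaving r2c5 = 2.
Cage b's pair has product 15, which forces r3c3 = 3.
3 is placed in column 4; hence r3c4 = 5.
2 is placed in row 2, leaving r2c2 = 3.
Cage d needs two cells with sum 5, leaving r3c2 = 2.
Row 2 now contains 3; hence r2c1 = 5.
2 is placed in row 3; hence r3c1 = 4.
4 is placed in row 3, leaving r3c5 = 1.
The two cells of cage j must have quotient 2, leaving r5c1 = 2.
Row 5 already has 2, so r5c4 = 4.
Column 1 already has 2; hence r1c1 = 1.
Cage g has product 10, which forces r1c2 = 5.
The 3 cells of cage g must have product 10; hence r1c3 = 2.
Column 5 already has 1; hence r1c5 = 4.
Column 1 already has 2, so r4c1 = 3.
Cage c has sum 16, which forces r4c2 = 4.
Column 4 already has 4, which forces r4c4 = 2.
3 is placed in row 4, so r4c5 = 5.
4 is placed in row 5, so r5c2 = 1.
1 is placed in row 5; hence r5c3 = 5.
Column 5 now contains 5, so r5c5 = 3.
Row 4 already has 5, leaving r4c3 = 1.
The full grid is 1 5 2 3 4 / 5 3 4 1 2 / 4 2 3 5 1 / 3 4 1 2 5 / 2 1 5 4 3.

3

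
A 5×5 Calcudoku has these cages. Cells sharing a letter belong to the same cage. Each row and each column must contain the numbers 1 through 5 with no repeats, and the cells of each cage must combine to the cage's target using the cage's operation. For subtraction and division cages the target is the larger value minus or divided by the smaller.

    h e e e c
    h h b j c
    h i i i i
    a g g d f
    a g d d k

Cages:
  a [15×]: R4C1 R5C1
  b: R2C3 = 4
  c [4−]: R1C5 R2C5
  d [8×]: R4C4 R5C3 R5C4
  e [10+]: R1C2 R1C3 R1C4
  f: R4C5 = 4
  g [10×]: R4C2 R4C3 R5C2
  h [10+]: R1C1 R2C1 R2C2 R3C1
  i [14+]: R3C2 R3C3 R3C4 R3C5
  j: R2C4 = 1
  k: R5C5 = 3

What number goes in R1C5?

1

B is a freebie, which forces R2C3 = 4.
Cage j is given, which forces R2C4 = 1.
1 is placed in row 2, which forces R2C5 = 5.
Cage f is given, leaving R4C5 = 4.
K is a freebie; hence R5C5 = 3.
Column 5 already has 5, leaving R1C5 = 1.
Column 5 already has 3, so R3C5 = 2.
The two cells of cage a must have product 15, which forces R4C1 = 3.
4 is placed in row 4, which forces R4C4 = 2.
Row 5 now contains 3, which forces R5C1 = 5.
Cage d has product 8; hence R5C3 = 1.
Cage d needs product 8, so R5C4 = 4.
Row 1 now contains 1, which forces R1C1 = 4.
Column 1 already has 3, leaving R2C1 = 2.
Cage h needs sum 10; hence R2C2 = 3.
Cage h has sum 10, leaving R3C1 = 1.
Cage i needs sum 14; hence R3C2 = 4.
The 3 cells of cage g must have product 10; hence R4C2 = 1.
1 is placed in column 3; hence R4C3 = 5.
1 is placed in row 5, so R5C2 = 2.
2 is placed in column 2; hence R1C2 = 5.
Cage e needs sum 10, which forces R1C3 = 2.
Cage e has sum 10, so R1C4 = 3.
Column 3 now contains 5; hence R3C3 = 3.
Cage i has sum 14, so R3C4 = 5.
The full grid is 4 5 2 3 1 / 2 3 4 1 5 / 1 4 3 5 2 / 3 1 5 2 4 / 5 2 1 4 3.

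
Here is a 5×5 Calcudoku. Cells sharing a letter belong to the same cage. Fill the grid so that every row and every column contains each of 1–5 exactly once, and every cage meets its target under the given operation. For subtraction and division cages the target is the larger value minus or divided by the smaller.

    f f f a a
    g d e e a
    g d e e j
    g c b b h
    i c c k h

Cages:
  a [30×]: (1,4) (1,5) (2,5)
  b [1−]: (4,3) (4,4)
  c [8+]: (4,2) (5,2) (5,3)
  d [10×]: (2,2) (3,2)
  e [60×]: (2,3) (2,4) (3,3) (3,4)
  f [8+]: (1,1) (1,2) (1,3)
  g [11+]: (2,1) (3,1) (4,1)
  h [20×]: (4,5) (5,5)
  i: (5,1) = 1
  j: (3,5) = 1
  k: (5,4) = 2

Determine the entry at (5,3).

J is a freebie, so (3,5) = 1.
Cage i is given, leaving (5,1) = 1.
K is a freebie, so (5,4) = 2.
The 3 cells of cage c must have sum 8; hence (4,2) = 1.
Cage f has sum 8; hence (1,3) = 1.
The 4 cells of cage e must have product 60, so (2,4) = 1.
The only place for 5 in row 5 is (5,5).
The 3 cells of cage a must have product 30; hence (1,4) = 5.
Column 5 already has 5, so (4,5) = 4.
Cage b needs two cells with difference 1, leaving (4,3) = 2.
Row 4 now contains 4, which forces (4,4) = 3.
3 is placed in column 4; hence (3,4) = 4.
Row 4 now contains 2, so (4,1) = 5.
The 3 cells of cage g must have sum 11, leaving (2,1) = 4.
Row 3 already has 4, so (3,1) = 2.
2 is placed in row 3, which forces (3,2) = 5.
5 is placed in row 3, so (3,3) = 3.
3 is placed in column 3; hence (5,3) = 4.
Column 1 now contains 4; hence (1,1) = 3.
Cage f has sum 8, so (1,2) = 4.
Row 1 now contains 3; hence (1,5) = 2.
5 is placed in column 2, which forces (2,2) = 2.
3 is placed in column 3; hence (2,3) = 5.
Column 5 already has 2, which forces (2,5) = 3.
Row 5 already has 4, so (5,2) = 3.
Completed grid: 3 4 1 5 2 / 4 2 5 1 3 / 2 5 3 4 1 / 5 1 2 3 4 / 1 3 4 2 5.

4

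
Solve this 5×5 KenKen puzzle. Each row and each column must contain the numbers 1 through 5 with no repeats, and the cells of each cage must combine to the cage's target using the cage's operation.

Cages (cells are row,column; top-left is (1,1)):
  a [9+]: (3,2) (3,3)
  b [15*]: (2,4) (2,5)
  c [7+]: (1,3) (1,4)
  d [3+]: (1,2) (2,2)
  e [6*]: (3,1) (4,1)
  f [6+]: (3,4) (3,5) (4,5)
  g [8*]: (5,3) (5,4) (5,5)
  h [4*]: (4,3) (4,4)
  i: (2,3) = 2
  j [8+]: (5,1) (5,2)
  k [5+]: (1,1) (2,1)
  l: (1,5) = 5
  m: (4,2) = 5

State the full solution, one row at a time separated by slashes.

1 2 3 4 5 / 4 1 2 5 3 / 2 4 5 3 1 / 3 5 4 1 2 / 5 3 1 2 4

L is a freebie, leaving (1,5) = 5.
Cage i is a single given cell, so (2,3) = 2.
Column 5 already has 5, so (2,5) = 3.
M is a freebie; hence (4,2) = 5.
5 is placed in column 2, which forces (5,2) = 3.
The two cells of cage d must have sum 3, which forces (1,2) = 2.
Row 2 now contains 2, so (2,2) = 1.
Row 2 already has 3, leaving (2,4) = 5.
5 is placed in column 2; hence (3,2) = 4.
Cage a's pair has sum 9, so (3,3) = 5.
3 is placed in row 5; hence (5,1) = 5.
Cage k's pair has sum 5, leaving (1,1) = 1.
Row 2 already has 1, leaving (2,1) = 4.
Cage f needs sum 6, leaving (3,4) = 3.
Cage c's pair has sum 7, leaving (1,3) = 3.
Column 4 now contains 3, leaving (1,4) = 4.
Row 3 already has 3, so (3,1) = 2.
2 is placed in row 3, leaving (3,5) = 1.
Cage e's pair has product 6, which forces (4,1) = 3.
Column 4 now contains 4, which forces (4,4) = 1.
Column 5 now contains 1, leaving (4,5) = 2.
1 is placed in column 4, so (5,4) = 2.
Column 5 already has 2, so (5,5) = 4.
Row 4 already has 1, leaving (4,3) = 4.
4 is placed in row 5, which forces (5,3) = 1.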